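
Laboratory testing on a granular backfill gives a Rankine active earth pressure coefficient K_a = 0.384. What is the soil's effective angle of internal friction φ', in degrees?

26.4°

K_a = tan²(45° − φ/2) ⇒ 45° − φ/2 = arctan(√0.384) = 31.79°.
φ = 2(45° − 31.79°) = 26.43°.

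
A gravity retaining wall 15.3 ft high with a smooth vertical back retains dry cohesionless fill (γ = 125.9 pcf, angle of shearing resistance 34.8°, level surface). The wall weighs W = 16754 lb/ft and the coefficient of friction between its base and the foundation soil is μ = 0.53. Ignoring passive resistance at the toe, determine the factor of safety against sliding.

K_a = tan²(45° − 34.8°/2) = 0.2733.
P_a = ½K_aγH² = 0.5×0.2733×125.9×15.3² = 4027 lb/ft, acting at H/3 = 5.100 ft above the base.
FS_sliding = μW / P_a = 0.53×16754 / 4027 = 2.205.

2.20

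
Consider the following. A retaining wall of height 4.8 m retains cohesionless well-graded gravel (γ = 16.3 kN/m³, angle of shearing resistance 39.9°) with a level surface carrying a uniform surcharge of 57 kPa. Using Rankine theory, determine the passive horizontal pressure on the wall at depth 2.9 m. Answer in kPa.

477 kPa

K_p = (1 + sin φ)/(1 − sin φ) = 4.578.
σ_v = γz + q = 16.3 × 2.9 + 57 = 104.3 kPa.
σ_h = K_p σ_v = 4.578 × 104.3 = 477.3 kPa.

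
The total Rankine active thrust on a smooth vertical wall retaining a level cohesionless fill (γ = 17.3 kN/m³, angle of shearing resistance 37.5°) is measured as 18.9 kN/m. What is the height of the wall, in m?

3.00 m

K_a = 0.2432. P_a = ½ K_a γ H² ⇒ H = √(2P_a/(K_a γ)).
H = √(2×18.9/(0.2432×17.3)) = 2.997 m.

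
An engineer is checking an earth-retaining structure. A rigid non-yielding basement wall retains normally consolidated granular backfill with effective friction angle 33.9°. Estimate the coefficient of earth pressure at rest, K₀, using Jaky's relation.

K₀ = 1 − sin φ' = 1 − sin 33.9° = 0.4423.

0.442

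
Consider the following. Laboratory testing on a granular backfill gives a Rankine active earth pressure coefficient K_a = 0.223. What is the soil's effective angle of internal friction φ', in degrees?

39.4°

K_a = tan²(45° − φ/2) ⇒ 45° − φ/2 = arctan(√0.223) = 25.28°.
φ = 2(45° − 25.28°) = 39.44°.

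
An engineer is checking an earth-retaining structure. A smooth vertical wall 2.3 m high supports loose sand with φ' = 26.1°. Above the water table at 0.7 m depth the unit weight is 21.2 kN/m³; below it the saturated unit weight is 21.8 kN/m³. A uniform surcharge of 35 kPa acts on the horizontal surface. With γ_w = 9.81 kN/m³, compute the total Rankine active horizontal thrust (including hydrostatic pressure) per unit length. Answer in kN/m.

61.1 kN/m

K_a = tan²(45° − φ/2) = 0.3889.
γ' = 21.8 − 9.81 = 11.99 kN/m³. h₂ = H − d_w = 1.6 m.
σ'_h: at surface K_a·q = 13.61; at WT K_a(q+γd_w) = 19.39; at base K_a(q+γd_w+γ'h₂) = 26.85 kPa.
P₁ = ½(13.61+19.39)×0.7 = 11.55; P₂ = ½(19.39+26.85)×1.6 = 36.99; P_w = ½γ_w h₂² = 12.56.
Total = 11.55+36.99+12.56 = 61.09 kN/m.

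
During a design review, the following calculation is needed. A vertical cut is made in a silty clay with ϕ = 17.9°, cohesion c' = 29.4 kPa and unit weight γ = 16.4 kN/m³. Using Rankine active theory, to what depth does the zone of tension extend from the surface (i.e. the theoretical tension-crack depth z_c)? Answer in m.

4.93 m

K_a = tan²(45° − 17.9°/2) = 0.5298; √K_a = 0.7279.
The active pressure is zero where K_a γ z = 2c√K_a, so z_c = 2c/(γ√K_a) = 2×29.4/(16.4×0.7279) = 4.926 m.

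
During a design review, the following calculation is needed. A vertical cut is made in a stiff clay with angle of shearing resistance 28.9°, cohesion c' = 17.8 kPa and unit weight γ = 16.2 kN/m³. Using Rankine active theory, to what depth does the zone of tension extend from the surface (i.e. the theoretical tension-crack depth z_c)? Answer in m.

3.72 m

K_a = tan²(45° − 28.9°/2) = 0.3484; √K_a = 0.5902.
The active pressure is zero where K_a γ z = 2c√K_a, so z_c = 2c/(γ√K_a) = 2×17.8/(16.2×0.5902) = 3.723 m.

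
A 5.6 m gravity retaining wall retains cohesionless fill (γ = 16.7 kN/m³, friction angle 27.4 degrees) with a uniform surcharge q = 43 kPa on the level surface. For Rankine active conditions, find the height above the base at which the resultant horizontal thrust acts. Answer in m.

2.31 m

K_a = 0.3697.
Triangular part P₁ = ½K_aγH² = 96.80 at H/3 = 1.867 m; rectangular part P₂ = K_a q H = 89.02 at H/2 = 2.800 m.
ȳ = (P₁·1.867 + P₂·2.800)/(P₁+P₂) = 2.314 m.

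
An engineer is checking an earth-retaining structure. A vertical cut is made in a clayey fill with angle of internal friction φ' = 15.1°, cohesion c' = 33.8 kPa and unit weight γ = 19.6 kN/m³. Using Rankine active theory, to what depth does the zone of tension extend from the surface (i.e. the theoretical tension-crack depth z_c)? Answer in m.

K_a = tan²(45° − 15.1°/2) = 0.5867; √K_a = 0.7659.
The active pressure is zero where K_a γ z = 2c√K_a, so z_c = 2c/(γ√K_a) = 2×33.8/(19.6×0.7659) = 4.503 m.

4.50 m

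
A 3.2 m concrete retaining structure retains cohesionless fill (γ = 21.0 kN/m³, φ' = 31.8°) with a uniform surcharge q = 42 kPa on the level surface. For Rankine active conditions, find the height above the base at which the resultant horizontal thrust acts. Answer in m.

K_a = 0.3098.
Triangular part P₁ = ½K_aγH² = 33.31 at H/3 = 1.067 m; rectangular part P₂ = K_a q H = 41.64 at H/2 = 1.600 m.
ȳ = (P₁·1.067 + P₂·1.600)/(P₁+P₂) = 1.363 m.

1.36 m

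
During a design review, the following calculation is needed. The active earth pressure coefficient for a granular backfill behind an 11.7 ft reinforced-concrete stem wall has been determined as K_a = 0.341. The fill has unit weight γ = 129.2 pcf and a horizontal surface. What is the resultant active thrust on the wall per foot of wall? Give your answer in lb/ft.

P = ½ K_a γ H² = 0.5 × 0.341 × 129.2 × 11.7² = 3015 lb/ft.

3020 lb/ft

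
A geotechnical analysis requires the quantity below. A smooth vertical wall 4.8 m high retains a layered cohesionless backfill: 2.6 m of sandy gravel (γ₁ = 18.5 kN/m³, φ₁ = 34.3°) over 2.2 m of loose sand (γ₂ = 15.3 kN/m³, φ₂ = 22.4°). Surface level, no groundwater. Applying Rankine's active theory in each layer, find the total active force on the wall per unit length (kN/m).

K_a1 = tan²(45°−34.3°/2) = 0.2792; K_a2 = tan²(45°−22.4°/2) = 0.4482.
Layer 1: σ at base = K_a1 γ₁ h₁ = 13.43 kPa; P₁ = ½×13.43×2.6 = 17.46.
Layer 2: σ_v at top = γ₁h₁ = 48.10; σ_h top = K_a2×48.10 = 21.56; σ_h base = K_a2×(48.10+15.3×2.2) = 36.64.
P₂ = ½(21.56+36.64)×2.2 = 64.02. Total P_a = 17.46+64.02 = 81.47 kN/m.

81.5 kN/m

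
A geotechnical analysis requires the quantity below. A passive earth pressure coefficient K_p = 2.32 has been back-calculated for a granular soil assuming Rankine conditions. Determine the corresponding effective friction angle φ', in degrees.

K_p = (1+sin φ)/(1−sin φ) ⇒ sin φ = (K_p − 1)/(K_p + 1) = 0.3976.
φ = arcsin(0.3976) = 23.43°.

23.4°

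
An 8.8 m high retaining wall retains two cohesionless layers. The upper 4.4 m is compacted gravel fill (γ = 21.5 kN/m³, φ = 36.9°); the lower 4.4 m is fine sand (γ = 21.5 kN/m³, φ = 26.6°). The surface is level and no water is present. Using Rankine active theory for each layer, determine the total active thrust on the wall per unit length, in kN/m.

290 kN/m

K_a1 = tan²(45°−36.9°/2) = 0.2497; K_a2 = tan²(45°−26.6°/2) = 0.3814.
Layer 1: σ at base = K_a1 γ₁ h₁ = 23.62 kPa; P₁ = ½×23.62×4.4 = 51.96.
Layer 2: σ_v at top = γ₁h₁ = 94.60; σ_h top = K_a2×94.60 = 36.08; σ_h base = K_a2×(94.60+21.5×4.4) = 72.17.
P₂ = ½(36.08+72.17)×4.4 = 238.2. Total P_a = 51.96+238.2 = 290.1 kN/m.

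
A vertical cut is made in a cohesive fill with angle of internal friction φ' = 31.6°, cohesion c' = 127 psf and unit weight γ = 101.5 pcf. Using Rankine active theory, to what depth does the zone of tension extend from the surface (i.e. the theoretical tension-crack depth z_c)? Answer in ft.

K_a = tan²(45° − 31.6°/2) = 0.3123; √K_a = 0.5589.
The active pressure is zero where K_a γ z = 2c√K_a, so z_c = 2c/(γ√K_a) = 2×127/(101.5×0.5589) = 4.478 ft.

4.48 ft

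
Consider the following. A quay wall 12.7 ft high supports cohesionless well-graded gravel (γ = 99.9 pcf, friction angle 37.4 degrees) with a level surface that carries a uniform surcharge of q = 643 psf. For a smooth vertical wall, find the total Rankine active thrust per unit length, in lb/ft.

3960 lb/ft

K_a = tan²(45° − φ/2) = 0.2443.
Soil triangle: ½ K_a γ H² = 0.5×0.2443×99.9×12.7² = 1968 lb/ft.
Surcharge rectangle: K_a q H = 0.2443×643×12.7 = 1995 lb/ft.
Total = 1968 + 1995 = 3963 lb/ft.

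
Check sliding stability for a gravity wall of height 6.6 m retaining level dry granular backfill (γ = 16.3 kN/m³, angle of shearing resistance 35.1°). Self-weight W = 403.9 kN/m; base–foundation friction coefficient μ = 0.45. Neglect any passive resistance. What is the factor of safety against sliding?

1.90

K_a = tan²(45° − 35.1°/2) = 0.2698.
P_a = ½K_aγH² = 0.5×0.2698×16.3×6.6² = 95.80 kN/m, acting at H/3 = 2.200 m above the base.
FS_sliding = μW / P_a = 0.45×403.9 / 95.80 = 1.897.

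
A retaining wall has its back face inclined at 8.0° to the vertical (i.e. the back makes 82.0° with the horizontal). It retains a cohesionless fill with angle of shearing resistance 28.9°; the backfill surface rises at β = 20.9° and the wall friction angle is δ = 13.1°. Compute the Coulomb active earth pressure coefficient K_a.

K_a = sin²(α+φ) / [sin²α · sin(α−δ) · (1 + √{sin(φ+δ)sin(φ−β) / (sin(α−δ)sin(α+β))})²].
With α = 82.0°, φ = 28.9°, δ = 13.1°, β = 20.9°: K_a = 0.5475.

0.547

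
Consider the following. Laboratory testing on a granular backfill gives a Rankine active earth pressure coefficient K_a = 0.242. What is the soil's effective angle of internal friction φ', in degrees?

37.6°

K_a = tan²(45° − φ/2) ⇒ 45° − φ/2 = arctan(√0.242) = 26.19°.
φ = 2(45° − 26.19°) = 37.61°.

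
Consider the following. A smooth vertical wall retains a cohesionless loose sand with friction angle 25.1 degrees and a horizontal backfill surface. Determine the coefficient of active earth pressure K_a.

K_a = tan²(45° − φ/2) = tan²(32.45°) = 0.4043.

0.404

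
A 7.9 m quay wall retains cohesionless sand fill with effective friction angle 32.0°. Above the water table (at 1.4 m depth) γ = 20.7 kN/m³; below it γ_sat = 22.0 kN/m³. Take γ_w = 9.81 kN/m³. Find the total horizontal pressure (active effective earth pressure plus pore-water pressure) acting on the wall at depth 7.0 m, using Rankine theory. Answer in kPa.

K_a = (1 − sin φ)/(1 + sin φ) = 0.3073.
γ' = 22.0 − 9.81 = 12.19 kN/m³.
Effective vertical stress at 7.0 m: σ'_v = 20.7×1.4 + 12.19×5.60 = 97.24 kPa.
σ'_h = K_a σ'_v = 0.3073 × 97.24 = 29.88 kPa; u = γ_w × 5.60 = 54.94 kPa.
Total σ_h = 29.88 + 54.94 = 84.82 kPa.

84.8 kPa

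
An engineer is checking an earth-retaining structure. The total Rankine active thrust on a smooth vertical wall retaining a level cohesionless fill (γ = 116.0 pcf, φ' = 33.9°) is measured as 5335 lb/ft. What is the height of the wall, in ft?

18.0 ft

K_a = 0.2839. P_a = ½ K_a γ H² ⇒ H = √(2P_a/(K_a γ)).
H = √(2×5335/(0.2839×116.0)) = 18.00 ft.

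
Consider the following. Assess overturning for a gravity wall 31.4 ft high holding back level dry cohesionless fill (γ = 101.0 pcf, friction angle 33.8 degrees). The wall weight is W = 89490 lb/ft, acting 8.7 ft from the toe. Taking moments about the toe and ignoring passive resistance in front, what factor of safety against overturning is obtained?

5.24

K_a = tan²(45° − 33.8°/2) = 0.2851.
P_a = ½K_aγH² = 0.5×0.2851×101.0×31.4² = 14200 lb/ft, acting at H/3 = 10.47 ft above the base.
Overturning moment M_o = P_a × H/3 = 14200 × 10.47 = 148600.
Resisting moment M_r = W × 8.7 = 89490 × 8.7 = 778600.
FS_overturning = M_r/M_o = 778600/148600 = 5.240.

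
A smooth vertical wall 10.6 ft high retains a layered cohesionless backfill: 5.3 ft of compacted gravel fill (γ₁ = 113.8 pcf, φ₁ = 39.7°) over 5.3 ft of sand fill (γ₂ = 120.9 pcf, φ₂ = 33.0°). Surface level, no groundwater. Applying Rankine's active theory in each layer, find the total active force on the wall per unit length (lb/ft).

1800 lb/ft

K_a1 = tan²(45°−39.7°/2) = 0.2204; K_a2 = tan²(45°−33.0°/2) = 0.2948.
Layer 1: σ at base = K_a1 γ₁ h₁ = 132.9 psf; P₁ = ½×132.9×5.3 = 352.3.
Layer 2: σ_v at top = γ₁h₁ = 603.1; σ_h top = K_a2×603.1 = 177.8; σ_h base = K_a2×(603.1+120.9×5.3) = 366.7.
P₂ = ½(177.8+366.7)×5.3 = 1443. Total P_a = 352.3+1443 = 1795 lb/ft.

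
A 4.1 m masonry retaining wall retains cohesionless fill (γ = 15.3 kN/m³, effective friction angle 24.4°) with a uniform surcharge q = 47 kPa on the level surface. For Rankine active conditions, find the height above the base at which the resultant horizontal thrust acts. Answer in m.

1.78 m

K_a = 0.4153.
Triangular part P₁ = ½K_aγH² = 53.41 at H/3 = 1.367 m; rectangular part P₂ = K_a q H = 80.03 at H/2 = 2.050 m.
ȳ = (P₁·1.367 + P₂·2.050)/(P₁+P₂) = 1.777 m.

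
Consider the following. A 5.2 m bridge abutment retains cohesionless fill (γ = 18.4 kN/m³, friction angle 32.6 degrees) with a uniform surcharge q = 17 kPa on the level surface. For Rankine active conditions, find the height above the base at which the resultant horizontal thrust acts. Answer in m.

1.96 m

K_a = 0.2997.
Triangular part P₁ = ½K_aγH² = 74.57 at H/3 = 1.733 m; rectangular part P₂ = K_a q H = 26.50 at H/2 = 2.600 m.
ȳ = (P₁·1.733 + P₂·2.600)/(P₁+P₂) = 1.961 m.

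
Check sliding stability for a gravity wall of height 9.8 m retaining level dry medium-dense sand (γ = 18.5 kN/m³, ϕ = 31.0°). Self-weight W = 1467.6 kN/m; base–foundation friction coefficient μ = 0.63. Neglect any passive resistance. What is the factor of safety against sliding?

3.25

K_a = tan²(45° − 31.0°/2) = 0.3201.
P_a = ½K_aγH² = 0.5×0.3201×18.5×9.8² = 284.4 kN/m, acting at H/3 = 3.267 m above the base.
FS_sliding = μW / P_a = 0.63×1467.6 / 284.4 = 3.251.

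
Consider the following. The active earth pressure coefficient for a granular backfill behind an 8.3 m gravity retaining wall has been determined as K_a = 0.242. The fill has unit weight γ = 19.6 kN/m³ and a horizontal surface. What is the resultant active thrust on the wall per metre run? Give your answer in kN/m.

163 kN/m

P = ½ K_a γ H² = 0.5 × 0.242 × 19.6 × 8.3² = 163.4 kN/m.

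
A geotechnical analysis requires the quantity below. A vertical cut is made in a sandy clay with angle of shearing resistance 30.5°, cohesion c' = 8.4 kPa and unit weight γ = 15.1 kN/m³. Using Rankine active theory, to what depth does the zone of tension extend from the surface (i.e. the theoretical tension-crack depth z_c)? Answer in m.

1.95 m

K_a = tan²(45° − 30.5°/2) = 0.3267; √K_a = 0.5715.
The active pressure is zero where K_a γ z = 2c√K_a, so z_c = 2c/(γ√K_a) = 2×8.4/(15.1×0.5715) = 1.947 m.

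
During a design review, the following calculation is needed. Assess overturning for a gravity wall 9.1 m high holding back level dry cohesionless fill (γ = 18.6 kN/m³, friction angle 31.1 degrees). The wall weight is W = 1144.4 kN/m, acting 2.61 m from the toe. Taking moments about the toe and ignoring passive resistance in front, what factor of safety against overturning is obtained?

4.01

K_a = tan²(45° − 31.1°/2) = 0.3188.
P_a = ½K_aγH² = 0.5×0.3188×18.6×9.1² = 245.5 kN/m, acting at H/3 = 3.033 m above the base.
Overturning moment M_o = P_a × H/3 = 245.5 × 3.033 = 744.7.
Resisting moment M_r = W × 2.61 = 1144.4 × 2.61 = 2987.
FS_overturning = M_r/M_o = 2987/744.7 = 4.011.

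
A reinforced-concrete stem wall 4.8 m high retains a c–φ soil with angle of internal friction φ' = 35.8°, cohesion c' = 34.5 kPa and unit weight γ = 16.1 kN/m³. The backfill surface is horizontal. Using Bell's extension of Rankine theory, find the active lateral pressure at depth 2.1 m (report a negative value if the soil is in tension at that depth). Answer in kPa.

-26.5 kPa

K_a = (1 − sin φ)/(1 + sin φ) = 0.2619.
σ_a = K_a γ z − 2c√K_a = 0.2619×16.1×2.1 − 2×34.5×0.5117 = -26.46 kPa.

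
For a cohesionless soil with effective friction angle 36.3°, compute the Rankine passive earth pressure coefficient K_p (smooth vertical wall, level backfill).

K_p = (1 + sin φ)/(1 − sin φ) = tan²(45° + 36.3°/2) = 3.902.

3.90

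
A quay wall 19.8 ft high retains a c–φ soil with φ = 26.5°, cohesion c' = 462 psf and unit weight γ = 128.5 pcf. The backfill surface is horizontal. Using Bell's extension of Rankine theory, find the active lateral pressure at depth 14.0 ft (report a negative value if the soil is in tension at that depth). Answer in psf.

K_a = (1 − sin φ)/(1 + sin φ) = 0.3829.
σ_a = K_a γ z − 2c√K_a = 0.3829×128.5×14.0 − 2×462×0.6188 = 117.1 psf.

117 psf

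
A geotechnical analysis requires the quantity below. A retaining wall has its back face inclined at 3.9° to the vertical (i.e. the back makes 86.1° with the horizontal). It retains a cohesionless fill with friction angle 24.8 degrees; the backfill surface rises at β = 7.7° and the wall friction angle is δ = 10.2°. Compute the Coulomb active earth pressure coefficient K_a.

K_a = sin²(α+φ) / [sin²α · sin(α−δ) · (1 + √{sin(φ+δ)sin(φ−β) / (sin(α−δ)sin(α+β))})²].
With α = 86.1°, φ = 24.8°, δ = 10.2°, β = 7.7°: K_a = 0.4499.

0.450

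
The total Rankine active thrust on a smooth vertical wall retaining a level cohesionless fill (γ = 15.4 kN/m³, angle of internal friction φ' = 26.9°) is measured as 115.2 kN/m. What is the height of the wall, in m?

6.30 m

K_a = 0.3770. P_a = ½ K_a γ H² ⇒ H = √(2P_a/(K_a γ)).
H = √(2×115.2/(0.3770×15.4)) = 6.300 m.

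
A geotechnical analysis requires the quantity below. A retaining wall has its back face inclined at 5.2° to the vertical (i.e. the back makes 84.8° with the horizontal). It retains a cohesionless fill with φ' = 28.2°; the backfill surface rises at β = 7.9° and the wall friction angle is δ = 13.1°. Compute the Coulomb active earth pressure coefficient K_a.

K_a = sin²(α+φ) / [sin²α · sin(α−δ) · (1 + √{sin(φ+δ)sin(φ−β) / (sin(α−δ)sin(α+β))})²].
With α = 84.8°, φ = 28.2°, δ = 13.1°, β = 7.9°: K_a = 0.4046.

0.405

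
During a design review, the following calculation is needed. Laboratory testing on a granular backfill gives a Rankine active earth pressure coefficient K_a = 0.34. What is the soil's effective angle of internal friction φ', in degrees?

K_a = tan²(45° − φ/2) ⇒ 45° − φ/2 = arctan(√0.34) = 30.25°.
φ = 2(45° − 30.25°) = 29.51°.

29.5°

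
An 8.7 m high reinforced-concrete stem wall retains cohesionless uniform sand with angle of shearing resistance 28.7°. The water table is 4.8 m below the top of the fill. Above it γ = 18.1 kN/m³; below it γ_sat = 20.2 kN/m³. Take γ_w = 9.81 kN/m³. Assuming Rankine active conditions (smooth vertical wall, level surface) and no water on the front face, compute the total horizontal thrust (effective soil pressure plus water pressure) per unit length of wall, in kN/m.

295 kN/m

K_a = tan²(45° − φ/2) = 0.3511.
γ' = 20.2 − 9.81 = 10.39 kN/m³. Depth below WT = 3.9 m.
σ'_h at WT = K_a γ d_w = 30.51 kPa; at base = 30.51 + K_a γ' × 3.9 = 44.74 kPa.
P₁ (0–4.8 m) = ½×30.51×4.8 = 73.22. P₂ (4.8–8.7 m) = ½(30.51+44.74)×3.9 = 146.7.
P_w = ½ γ_w h₂² = 0.5×9.81×3.9² = 74.61. Total = 73.22+146.7+74.61 = 294.5 kN/m.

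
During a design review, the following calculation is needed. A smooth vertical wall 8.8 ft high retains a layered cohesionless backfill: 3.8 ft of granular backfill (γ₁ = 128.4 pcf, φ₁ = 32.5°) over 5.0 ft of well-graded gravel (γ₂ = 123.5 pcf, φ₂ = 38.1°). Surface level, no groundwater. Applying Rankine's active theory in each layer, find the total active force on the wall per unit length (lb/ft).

K_a1 = tan²(45°−32.5°/2) = 0.3010; K_a2 = tan²(45°−38.1°/2) = 0.2368.
Layer 1: σ at base = K_a1 γ₁ h₁ = 146.9 psf; P₁ = ½×146.9×3.8 = 279.0.
Layer 2: σ_v at top = γ₁h₁ = 487.9; σ_h top = K_a2×487.9 = 115.6; σ_h base = K_a2×(487.9+123.5×5.0) = 261.8.
P₂ = ½(115.6+261.8)×5.0 = 943.4. Total P_a = 279.0+943.4 = 1222 lb/ft.

1220 lb/ft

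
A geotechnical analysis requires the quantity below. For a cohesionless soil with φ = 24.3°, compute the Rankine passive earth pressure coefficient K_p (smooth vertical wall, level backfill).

K_p = (1 + sin φ)/(1 − sin φ) = tan²(45° + 24.3°/2) = 2.399.

2.40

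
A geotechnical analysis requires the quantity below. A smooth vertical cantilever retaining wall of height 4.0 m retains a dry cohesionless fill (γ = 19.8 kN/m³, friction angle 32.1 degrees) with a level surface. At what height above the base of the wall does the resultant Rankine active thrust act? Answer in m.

1.33 m

K_a = 0.3060.
The pressure distribution is triangular, so the resultant acts at H/3 above the base = 4.0/3 = 1.333 m.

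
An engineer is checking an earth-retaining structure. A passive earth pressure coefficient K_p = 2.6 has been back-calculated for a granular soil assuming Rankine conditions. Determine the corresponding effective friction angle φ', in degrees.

K_p = (1+sin φ)/(1−sin φ) ⇒ sin φ = (K_p − 1)/(K_p + 1) = 0.4444.
φ = arcsin(0.4444) = 26.39°.

26.4°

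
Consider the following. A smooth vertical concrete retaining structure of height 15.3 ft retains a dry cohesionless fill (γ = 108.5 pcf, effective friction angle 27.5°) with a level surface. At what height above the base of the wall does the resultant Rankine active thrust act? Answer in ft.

K_a = 0.3682.
The pressure distribution is triangular, so the resultant acts at H/3 above the base = 15.3/3 = 5.100 ft.

5.10 ft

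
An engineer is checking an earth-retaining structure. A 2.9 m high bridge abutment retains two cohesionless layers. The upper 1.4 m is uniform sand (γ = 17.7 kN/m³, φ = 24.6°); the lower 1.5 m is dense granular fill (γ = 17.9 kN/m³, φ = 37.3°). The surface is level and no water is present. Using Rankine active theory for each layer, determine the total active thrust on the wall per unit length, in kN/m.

21.2 kN/m

K_a1 = tan²(45°−24.6°/2) = 0.4121; K_a2 = tan²(45°−37.3°/2) = 0.2453.
Layer 1: σ at base = K_a1 γ₁ h₁ = 10.21 kPa; P₁ = ½×10.21×1.4 = 7.149.
Layer 2: σ_v at top = γ₁h₁ = 24.78; σ_h top = K_a2×24.78 = 6.080; σ_h base = K_a2×(24.78+17.9×1.5) = 12.67.
P₂ = ½(6.080+12.67)×1.5 = 14.06. Total P_a = 7.149+14.06 = 21.21 kN/m.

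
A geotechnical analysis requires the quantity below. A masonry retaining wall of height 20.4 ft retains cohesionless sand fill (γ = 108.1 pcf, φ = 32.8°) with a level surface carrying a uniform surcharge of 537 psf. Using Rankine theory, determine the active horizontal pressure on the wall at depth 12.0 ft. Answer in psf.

K_a = (1 − sin φ)/(1 + sin φ) = 0.2973.
σ_v = γz + q = 108.1 × 12.0 + 537 = 1834 psf.
σ_h = K_a σ_v = 0.2973 × 1834 = 545.2 psf.

545 psf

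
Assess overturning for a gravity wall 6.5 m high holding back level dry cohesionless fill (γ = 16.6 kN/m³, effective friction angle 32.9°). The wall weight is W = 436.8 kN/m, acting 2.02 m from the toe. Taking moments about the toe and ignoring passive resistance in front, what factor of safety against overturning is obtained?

3.92

K_a = tan²(45° − 32.9°/2) = 0.2960.
P_a = ½K_aγH² = 0.5×0.2960×16.6×6.5² = 103.8 kN/m, acting at H/3 = 2.167 m above the base.
Overturning moment M_o = P_a × H/3 = 103.8 × 2.167 = 224.9.
Resisting moment M_r = W × 2.02 = 436.8 × 2.02 = 882.3.
FS_overturning = M_r/M_o = 882.3/224.9 = 3.923.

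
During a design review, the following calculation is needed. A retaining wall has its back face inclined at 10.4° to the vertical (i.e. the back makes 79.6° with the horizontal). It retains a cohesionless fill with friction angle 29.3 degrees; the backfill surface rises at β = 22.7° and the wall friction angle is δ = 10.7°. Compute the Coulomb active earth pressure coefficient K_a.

0.601

K_a = sin²(α+φ) / [sin²α · sin(α−δ) · (1 + √{sin(φ+δ)sin(φ−β) / (sin(α−δ)sin(α+β))})²].
With α = 79.6°, φ = 29.3°, δ = 10.7°, β = 22.7°: K_a = 0.6009.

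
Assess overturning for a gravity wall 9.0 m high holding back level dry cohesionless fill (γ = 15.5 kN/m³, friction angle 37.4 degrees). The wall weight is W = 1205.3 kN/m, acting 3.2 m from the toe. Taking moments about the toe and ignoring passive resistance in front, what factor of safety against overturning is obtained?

8.38

K_a = tan²(45° − 37.4°/2) = 0.2443.
P_a = ½K_aγH² = 0.5×0.2443×15.5×9.0² = 153.3 kN/m, acting at H/3 = 3.000 m above the base.
Overturning moment M_o = P_a × H/3 = 153.3 × 3.000 = 460.0.
Resisting moment M_r = W × 3.2 = 1205.3 × 3.2 = 3857.
FS_overturning = M_r/M_o = 3857/460.0 = 8.385.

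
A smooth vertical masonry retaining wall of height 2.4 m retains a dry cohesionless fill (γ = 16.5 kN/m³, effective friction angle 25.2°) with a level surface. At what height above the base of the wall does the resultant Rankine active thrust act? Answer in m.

K_a = 0.4027.
The pressure distribution is triangular, so the resultant acts at H/3 above the base = 2.4/3 = 0.8000 m.

0.800 m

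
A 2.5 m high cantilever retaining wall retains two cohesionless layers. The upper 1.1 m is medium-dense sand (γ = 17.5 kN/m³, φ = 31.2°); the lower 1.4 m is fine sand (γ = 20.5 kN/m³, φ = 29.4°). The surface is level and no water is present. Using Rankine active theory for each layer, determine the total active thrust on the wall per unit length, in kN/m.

19.4 kN/m

K_a1 = tan²(45°−31.2°/2) = 0.3175; K_a2 = tan²(45°−29.4°/2) = 0.3415.
Layer 1: σ at base = K_a1 γ₁ h₁ = 6.112 kPa; P₁ = ½×6.112×1.1 = 3.362.
Layer 2: σ_v at top = γ₁h₁ = 19.25; σ_h top = K_a2×19.25 = 6.573; σ_h base = K_a2×(19.25+20.5×1.4) = 16.37.
P₂ = ½(6.573+16.37)×1.4 = 16.06. Total P_a = 3.362+16.06 = 19.42 kN/m.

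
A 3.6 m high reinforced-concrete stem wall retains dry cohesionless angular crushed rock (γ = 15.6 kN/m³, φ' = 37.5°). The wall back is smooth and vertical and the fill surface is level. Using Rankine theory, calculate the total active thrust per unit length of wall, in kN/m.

K_a = tan²(45° − φ/2) = 0.2432.
P_a = ½ K_a γ H² = 0.5 × 0.2432 × 15.6 × 3.6² = 24.58 kN/m.

24.6 kN/m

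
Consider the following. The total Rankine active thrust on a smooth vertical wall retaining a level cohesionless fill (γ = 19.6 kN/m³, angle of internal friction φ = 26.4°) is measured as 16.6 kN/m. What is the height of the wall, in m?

K_a = 0.3844. P_a = ½ K_a γ H² ⇒ H = √(2P_a/(K_a γ)).
H = √(2×16.6/(0.3844×19.6)) = 2.099 m.

2.10 m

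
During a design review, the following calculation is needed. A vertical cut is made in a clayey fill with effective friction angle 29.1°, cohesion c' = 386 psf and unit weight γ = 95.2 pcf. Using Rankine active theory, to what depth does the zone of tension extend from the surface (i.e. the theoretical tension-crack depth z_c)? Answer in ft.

K_a = tan²(45° − 29.1°/2) = 0.3456; √K_a = 0.5879.
The active pressure is zero where K_a γ z = 2c√K_a, so z_c = 2c/(γ√K_a) = 2×386/(95.2×0.5879) = 13.79 ft.

13.8 ft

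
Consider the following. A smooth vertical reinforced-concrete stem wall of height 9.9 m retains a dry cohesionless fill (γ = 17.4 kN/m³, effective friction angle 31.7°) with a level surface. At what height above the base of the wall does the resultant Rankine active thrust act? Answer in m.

3.30 m

K_a = 0.3111.
The pressure distribution is triangular, so the resultant acts at H/3 above the base = 9.9/3 = 3.300 m.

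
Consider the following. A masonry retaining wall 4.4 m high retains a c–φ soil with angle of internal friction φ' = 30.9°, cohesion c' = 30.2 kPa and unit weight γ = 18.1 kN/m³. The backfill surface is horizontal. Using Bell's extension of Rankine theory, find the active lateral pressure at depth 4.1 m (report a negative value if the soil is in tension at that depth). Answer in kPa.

-10.4 kPa

K_a = (1 − sin φ)/(1 + sin φ) = 0.3214.
σ_a = K_a γ z − 2c√K_a = 0.3214×18.1×4.1 − 2×30.2×0.5669 = -10.39 kPa.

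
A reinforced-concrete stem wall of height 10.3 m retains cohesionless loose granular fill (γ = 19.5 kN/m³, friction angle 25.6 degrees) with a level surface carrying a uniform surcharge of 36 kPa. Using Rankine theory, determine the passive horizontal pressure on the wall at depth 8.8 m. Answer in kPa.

K_p = (1 + sin φ)/(1 − sin φ) = 2.522.
σ_v = γz + q = 19.5 × 8.8 + 36 = 207.6 kPa.
σ_h = K_p σ_v = 2.522 × 207.6 = 523.5 kPa.

523 kPa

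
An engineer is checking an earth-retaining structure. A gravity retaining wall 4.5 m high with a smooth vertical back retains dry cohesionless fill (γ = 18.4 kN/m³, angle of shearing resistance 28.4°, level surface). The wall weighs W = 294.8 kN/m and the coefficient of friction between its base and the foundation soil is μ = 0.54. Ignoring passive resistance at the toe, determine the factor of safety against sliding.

K_a = tan²(45° − 28.4°/2) = 0.3554.
P_a = ½K_aγH² = 0.5×0.3554×18.4×4.5² = 66.20 kN/m, acting at H/3 = 1.500 m above the base.
FS_sliding = μW / P_a = 0.54×294.8 / 66.20 = 2.405.

2.40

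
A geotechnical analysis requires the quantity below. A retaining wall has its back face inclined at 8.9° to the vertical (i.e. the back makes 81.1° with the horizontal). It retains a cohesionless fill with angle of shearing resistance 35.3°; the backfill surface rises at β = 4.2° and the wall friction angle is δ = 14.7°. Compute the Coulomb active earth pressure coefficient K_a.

K_a = sin²(α+φ) / [sin²α · sin(α−δ) · (1 + √{sin(φ+δ)sin(φ−β) / (sin(α−δ)sin(α+β))})²].
With α = 81.1°, φ = 35.3°, δ = 14.7°, β = 4.2°: K_a = 0.3262.

0.326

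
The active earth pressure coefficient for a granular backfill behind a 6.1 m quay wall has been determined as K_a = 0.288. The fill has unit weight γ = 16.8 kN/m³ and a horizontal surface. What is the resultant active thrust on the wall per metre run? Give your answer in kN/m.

P = ½ K_a γ H² = 0.5 × 0.288 × 16.8 × 6.1² = 90.02 kN/m.

90.0 kN/m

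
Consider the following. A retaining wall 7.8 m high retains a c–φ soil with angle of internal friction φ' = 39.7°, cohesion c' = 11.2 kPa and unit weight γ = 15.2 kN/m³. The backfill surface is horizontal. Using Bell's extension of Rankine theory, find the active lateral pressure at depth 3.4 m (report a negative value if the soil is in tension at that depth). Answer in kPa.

0.875 kPa

K_a = (1 − sin φ)/(1 + sin φ) = 0.2204.
σ_a = K_a γ z − 2c√K_a = 0.2204×15.2×3.4 − 2×11.2×0.4695 = 0.8750 kPa.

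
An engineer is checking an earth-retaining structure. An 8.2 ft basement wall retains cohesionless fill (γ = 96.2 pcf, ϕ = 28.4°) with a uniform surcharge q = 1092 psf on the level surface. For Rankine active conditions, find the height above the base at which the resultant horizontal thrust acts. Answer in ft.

3.74 ft

K_a = 0.3554.
Triangular part P₁ = ½K_aγH² = 1149 at H/3 = 2.733 ft; rectangular part P₂ = K_a q H = 3182 at H/2 = 4.100 ft.
ȳ = (P₁·2.733 + P₂·4.100)/(P₁+P₂) = 3.737 ft.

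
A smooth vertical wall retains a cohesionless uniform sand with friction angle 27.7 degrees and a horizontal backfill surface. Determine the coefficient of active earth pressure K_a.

0.365

K_a = tan²(45° − φ/2) = tan²(31.15°) = 0.3653.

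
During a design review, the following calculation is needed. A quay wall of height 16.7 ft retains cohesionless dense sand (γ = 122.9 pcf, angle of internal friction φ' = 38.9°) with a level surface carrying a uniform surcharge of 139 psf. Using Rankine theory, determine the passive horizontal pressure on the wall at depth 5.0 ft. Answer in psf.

3300 psf

K_p = (1 + sin φ)/(1 − sin φ) = 4.376.
σ_v = γz + q = 122.9 × 5.0 + 139 = 753.5 psf.
σ_h = K_p σ_v = 4.376 × 753.5 = 3297 psf.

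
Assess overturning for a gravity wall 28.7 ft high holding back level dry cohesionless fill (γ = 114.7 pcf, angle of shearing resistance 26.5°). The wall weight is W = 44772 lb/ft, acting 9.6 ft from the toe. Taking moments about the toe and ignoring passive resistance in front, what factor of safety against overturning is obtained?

2.48

K_a = tan²(45° − 26.5°/2) = 0.3829.
P_a = ½K_aγH² = 0.5×0.3829×114.7×28.7² = 18090 lb/ft, acting at H/3 = 9.567 ft above the base.
Overturning moment M_o = P_a × H/3 = 18090 × 9.567 = 173100.
Resisting moment M_r = W × 9.6 = 44772 × 9.6 = 429800.
FS_overturning = M_r/M_o = 429800/173100 = 2.484.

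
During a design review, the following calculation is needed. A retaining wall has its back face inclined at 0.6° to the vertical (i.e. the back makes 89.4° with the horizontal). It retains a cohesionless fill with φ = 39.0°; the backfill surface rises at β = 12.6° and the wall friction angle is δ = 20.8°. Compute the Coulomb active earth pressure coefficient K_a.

K_a = sin²(α+φ) / [sin²α · sin(α−δ) · (1 + √{sin(φ+δ)sin(φ−β) / (sin(α−δ)sin(α+β))})²].
With α = 89.4°, φ = 39.0°, δ = 20.8°, β = 12.6°: K_a = 0.2424.

0.242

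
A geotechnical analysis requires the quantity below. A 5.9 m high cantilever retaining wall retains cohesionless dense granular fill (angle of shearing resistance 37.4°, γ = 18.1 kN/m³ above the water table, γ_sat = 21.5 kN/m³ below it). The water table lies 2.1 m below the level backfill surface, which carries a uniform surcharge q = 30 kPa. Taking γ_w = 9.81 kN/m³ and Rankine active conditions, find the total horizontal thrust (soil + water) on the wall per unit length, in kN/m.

K_a = tan²(45° − φ/2) = 0.2443.
γ' = 21.5 − 9.81 = 11.69 kN/m³. h₂ = H − d_w = 3.8 m.
σ'_h: at surface K_a·q = 7.328; at WT K_a(q+γd_w) = 16.61; at base K_a(q+γd_w+γ'h₂) = 27.46 kPa.
P₁ = ½(7.328+16.61)×2.1 = 25.14; P₂ = ½(16.61+27.46)×3.8 = 83.74; P_w = ½γ_w h₂² = 70.83.
Total = 25.14+83.74+70.83 = 179.7 kN/m.

180 kN/m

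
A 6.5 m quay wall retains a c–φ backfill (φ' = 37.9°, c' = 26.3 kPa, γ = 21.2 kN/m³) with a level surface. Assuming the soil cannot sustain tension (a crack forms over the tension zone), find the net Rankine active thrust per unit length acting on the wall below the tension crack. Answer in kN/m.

5.14 kN/m

K_a = 0.2389; √K_a = 0.4888.
Tension-crack depth z_c = 2c/(γ√K_a) = 2×26.3/(21.2×0.4888) = 5.076 m.
σ_a at base = K_a γ H − 2c√K_a = 0.2389×21.2×6.5 − 2×26.3×0.4888 = 7.214 kPa.
P_a = ½ × 7.214 × (H − z_c) = 0.5×7.214×1.424 = 5.137 kN/m.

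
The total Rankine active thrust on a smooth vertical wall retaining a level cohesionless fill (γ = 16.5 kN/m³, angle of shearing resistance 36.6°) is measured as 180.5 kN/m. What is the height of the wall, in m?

K_a = 0.2530. P_a = ½ K_a γ H² ⇒ H = √(2P_a/(K_a γ)).
H = √(2×180.5/(0.2530×16.5)) = 9.300 m.

9.30 m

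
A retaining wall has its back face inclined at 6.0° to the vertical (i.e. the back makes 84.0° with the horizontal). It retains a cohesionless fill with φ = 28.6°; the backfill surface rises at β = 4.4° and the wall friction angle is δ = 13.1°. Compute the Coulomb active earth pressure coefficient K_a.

0.386

K_a = sin²(α+φ) / [sin²α · sin(α−δ) · (1 + √{sin(φ+δ)sin(φ−β) / (sin(α−δ)sin(α+β))})²].
With α = 84.0°, φ = 28.6°, δ = 13.1°, β = 4.4°: K_a = 0.3859.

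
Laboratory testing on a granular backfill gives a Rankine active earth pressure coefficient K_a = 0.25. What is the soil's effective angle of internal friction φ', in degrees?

K_a = tan²(45° − φ/2) ⇒ 45° − φ/2 = arctan(√0.25) = 26.57°.
φ = 2(45° − 26.57°) = 36.87°.

36.9°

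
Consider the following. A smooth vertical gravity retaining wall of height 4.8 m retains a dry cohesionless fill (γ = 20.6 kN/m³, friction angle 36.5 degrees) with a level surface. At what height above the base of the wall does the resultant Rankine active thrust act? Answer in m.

K_a = 0.2541.
The pressure distribution is triangular, so the resultant acts at H/3 above the base = 4.8/3 = 1.600 m.

1.60 m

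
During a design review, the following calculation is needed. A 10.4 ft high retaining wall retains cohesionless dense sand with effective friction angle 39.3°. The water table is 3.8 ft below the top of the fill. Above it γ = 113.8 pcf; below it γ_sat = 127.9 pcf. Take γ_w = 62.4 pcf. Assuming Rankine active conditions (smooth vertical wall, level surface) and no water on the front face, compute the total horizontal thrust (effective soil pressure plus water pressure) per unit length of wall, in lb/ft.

2500 lb/ft

K_a = tan²(45° − φ/2) = 0.2245.
γ' = 127.9 − 62.4 = 65.50 pcf. Depth below WT = 6.6 ft.
σ'_h at WT = K_a γ d_w = 97.06 psf; at base = 97.06 + K_a γ' × 6.6 = 194.1 psf.
P₁ (0–3.8 ft) = ½×97.06×3.8 = 184.4. P₂ (3.8–10.4 ft) = ½(97.06+194.1)×6.6 = 960.8.
P_w = ½ γ_w h₂² = 0.5×62.4×6.6² = 1359. Total = 184.4+960.8+1359 = 2504 lb/ft.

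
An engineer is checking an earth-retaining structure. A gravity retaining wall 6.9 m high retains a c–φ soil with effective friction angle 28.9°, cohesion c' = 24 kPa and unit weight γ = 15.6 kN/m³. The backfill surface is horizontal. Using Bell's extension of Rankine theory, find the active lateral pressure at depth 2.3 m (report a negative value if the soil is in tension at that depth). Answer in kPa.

-15.8 kPa

K_a = (1 − sin φ)/(1 + sin φ) = 0.3484.
σ_a = K_a γ z − 2c√K_a = 0.3484×15.6×2.3 − 2×24×0.5902 = -15.83 kPa.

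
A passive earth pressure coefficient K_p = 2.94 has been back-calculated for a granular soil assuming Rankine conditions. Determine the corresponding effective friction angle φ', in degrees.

K_p = (1+sin φ)/(1−sin φ) ⇒ sin φ = (K_p − 1)/(K_p + 1) = 0.4924.
φ = arcsin(0.4924) = 29.50°.

29.5°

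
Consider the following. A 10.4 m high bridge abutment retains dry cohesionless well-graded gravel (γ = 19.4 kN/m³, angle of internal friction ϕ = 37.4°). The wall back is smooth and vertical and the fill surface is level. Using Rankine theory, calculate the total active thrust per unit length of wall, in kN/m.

K_a = tan²(45° − φ/2) = 0.2443.
P_a = ½ K_a γ H² = 0.5 × 0.2443 × 19.4 × 10.4² = 256.3 kN/m.

256 kN/m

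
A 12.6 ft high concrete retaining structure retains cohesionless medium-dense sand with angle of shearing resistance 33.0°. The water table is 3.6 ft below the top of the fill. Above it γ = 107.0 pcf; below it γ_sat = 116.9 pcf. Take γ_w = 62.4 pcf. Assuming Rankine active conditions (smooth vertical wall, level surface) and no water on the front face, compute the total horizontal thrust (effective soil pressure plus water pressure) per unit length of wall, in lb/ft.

K_a = tan²(45° − φ/2) = 0.2948.
γ' = 116.9 − 62.4 = 54.50 pcf. Depth below WT = 9.0 ft.
σ'_h at WT = K_a γ d_w = 113.6 psf; at base = 113.6 + K_a γ' × 9.0 = 258.2 psf.
P₁ (0–3.6 ft) = ½×113.6×3.6 = 204.4. P₂ (3.6–12.6 ft) = ½(113.6+258.2)×9.0 = 1673.
P_w = ½ γ_w h₂² = 0.5×62.4×9.0² = 2527. Total = 204.4+1673+2527 = 4404 lb/ft.

4400 lb/ft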